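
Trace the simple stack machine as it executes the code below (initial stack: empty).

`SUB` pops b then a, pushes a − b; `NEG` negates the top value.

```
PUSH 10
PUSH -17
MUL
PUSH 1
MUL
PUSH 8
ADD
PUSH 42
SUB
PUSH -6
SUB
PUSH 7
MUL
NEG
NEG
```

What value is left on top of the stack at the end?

PUSH 10  : 10
PUSH -17 : 10 -17
MUL      : -170
PUSH 1   : -170 1
MUL      : -170
PUSH 8   : -170 8
ADD      : -162
PUSH 42  : -162 42
SUB      : -204
PUSH -6  : -204 -6
SUB      : -198
PUSH 7   : -198 7
MUL      : -1386
NEG      : 1386
NEG      : -1386

-1386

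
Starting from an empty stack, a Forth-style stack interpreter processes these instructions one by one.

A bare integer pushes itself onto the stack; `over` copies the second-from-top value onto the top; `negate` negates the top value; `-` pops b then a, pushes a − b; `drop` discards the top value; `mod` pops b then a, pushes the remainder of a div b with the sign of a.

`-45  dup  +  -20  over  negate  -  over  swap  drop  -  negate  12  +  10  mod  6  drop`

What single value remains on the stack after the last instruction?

2

-45    -> [-45]
dup    -> [-45, -45]
+      -> [-90]
-20    -> [-90, -20]
over   -> [-90, -20, -90]
negate -> [-90, -20, 90]
-      -> [-90, -110]
over   -> [-90, -110, -90]
swap   -> [-90, -90, -110]
drop   -> [-90, -90]
-      -> [0]
negate -> [0]
12     -> [0, 12]
+      -> [12]
10     -> [12, 10]
mod    -> [2]
6      -> [2, 6]
drop   -> [2]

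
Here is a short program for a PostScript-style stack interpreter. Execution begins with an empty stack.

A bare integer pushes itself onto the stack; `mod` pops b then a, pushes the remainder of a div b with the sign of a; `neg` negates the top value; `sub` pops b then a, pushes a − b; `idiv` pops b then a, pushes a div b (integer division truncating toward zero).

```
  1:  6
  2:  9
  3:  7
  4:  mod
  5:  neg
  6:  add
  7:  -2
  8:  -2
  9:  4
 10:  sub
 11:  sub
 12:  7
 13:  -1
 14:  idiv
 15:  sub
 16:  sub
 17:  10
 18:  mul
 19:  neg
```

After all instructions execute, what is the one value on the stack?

70

6     6
9     6 9
7     6 9 7
mod   6 2
neg   6 -2
add   4
-2    4 -2
-2    4 -2 -2
4     4 -2 -2 4
sub   4 -2 -6
sub   4 4
7     4 4 7
-1    4 4 7 -1
idiv  4 4 -7
sub   4 11
sub   -7
10    -7 10
mul   -70
neg   70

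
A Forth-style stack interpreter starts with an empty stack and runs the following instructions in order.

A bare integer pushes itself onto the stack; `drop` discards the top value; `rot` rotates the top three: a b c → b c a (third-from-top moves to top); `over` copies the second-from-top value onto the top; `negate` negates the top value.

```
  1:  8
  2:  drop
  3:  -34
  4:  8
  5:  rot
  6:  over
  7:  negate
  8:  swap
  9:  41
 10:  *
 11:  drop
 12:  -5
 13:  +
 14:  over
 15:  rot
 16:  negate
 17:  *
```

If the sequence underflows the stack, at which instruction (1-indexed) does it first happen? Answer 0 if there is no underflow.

5

8    -> [8]
drop -> []
-34  -> [-34]
8    -> [-34, 8]
rot  — needs 3 operands, stack has 2 → underflow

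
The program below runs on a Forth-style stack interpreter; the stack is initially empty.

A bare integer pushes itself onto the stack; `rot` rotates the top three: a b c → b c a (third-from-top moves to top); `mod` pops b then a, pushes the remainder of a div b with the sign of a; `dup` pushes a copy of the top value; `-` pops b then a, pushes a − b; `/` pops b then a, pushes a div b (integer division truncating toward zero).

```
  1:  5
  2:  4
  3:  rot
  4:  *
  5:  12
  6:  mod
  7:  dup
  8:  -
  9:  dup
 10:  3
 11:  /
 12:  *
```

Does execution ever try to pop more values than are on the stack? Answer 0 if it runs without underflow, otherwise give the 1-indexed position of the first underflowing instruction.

3

5 -> [5]
4 -> [5, 4]
rot  — needs 3 operands, stack has 2 → underflow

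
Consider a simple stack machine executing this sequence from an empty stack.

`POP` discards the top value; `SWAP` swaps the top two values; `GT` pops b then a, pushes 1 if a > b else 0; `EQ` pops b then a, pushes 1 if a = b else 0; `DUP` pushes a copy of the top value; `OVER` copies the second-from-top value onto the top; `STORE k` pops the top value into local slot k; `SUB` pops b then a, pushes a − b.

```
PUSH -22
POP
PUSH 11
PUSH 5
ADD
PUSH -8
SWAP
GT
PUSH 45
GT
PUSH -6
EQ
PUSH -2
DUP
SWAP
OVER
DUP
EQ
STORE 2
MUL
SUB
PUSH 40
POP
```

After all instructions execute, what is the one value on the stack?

PUSH -22  -22
POP       (empty)
PUSH 11   11
PUSH 5    11 5
ADD       16
PUSH -8   16 -8
SWAP      -8 16
GT        0
PUSH 45   0 45
GT        0
PUSH -6   0 -6
EQ        0
PUSH -2   0 -2
DUP       0 -2 -2
SWAP      0 -2 -2
OVER      0 -2 -2 -2
DUP       0 -2 -2 -2 -2
EQ        0 -2 -2 1
STORE 2   0 -2 -2
MUL       0 4
SUB       -4
PUSH 40   -4 40
POP       -4

-4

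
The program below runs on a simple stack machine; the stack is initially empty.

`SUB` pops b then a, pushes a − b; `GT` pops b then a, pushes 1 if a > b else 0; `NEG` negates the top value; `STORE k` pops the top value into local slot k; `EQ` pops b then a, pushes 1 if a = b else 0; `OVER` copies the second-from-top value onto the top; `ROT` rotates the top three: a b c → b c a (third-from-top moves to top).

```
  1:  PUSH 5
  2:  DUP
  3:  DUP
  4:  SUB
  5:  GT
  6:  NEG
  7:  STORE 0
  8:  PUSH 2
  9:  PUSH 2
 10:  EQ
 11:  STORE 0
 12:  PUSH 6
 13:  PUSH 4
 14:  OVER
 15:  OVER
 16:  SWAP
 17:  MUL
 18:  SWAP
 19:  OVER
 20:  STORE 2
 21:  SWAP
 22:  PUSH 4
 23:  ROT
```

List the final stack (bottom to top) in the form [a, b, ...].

[6, 24, 4, 4]

PUSH 5  : 5
DUP     : 5 5
DUP     : 5 5 5
SUB     : 5 0
GT      : 1
NEG     : -1
STORE 0 : (empty)
PUSH 2  : 2
PUSH 2  : 2 2
EQ      : 1
STORE 0 : (empty)
PUSH 6  : 6
PUSH 4  : 6 4
OVER    : 6 4 6
OVER    : 6 4 6 4
SWAP    : 6 4 4 6
MUL     : 6 4 24
SWAP    : 6 24 4
OVER    : 6 24 4 24
STORE 2 : 6 24 4
SWAP    : 6 4 24
PUSH 4  : 6 4 24 4
ROT     : 6 24 4 4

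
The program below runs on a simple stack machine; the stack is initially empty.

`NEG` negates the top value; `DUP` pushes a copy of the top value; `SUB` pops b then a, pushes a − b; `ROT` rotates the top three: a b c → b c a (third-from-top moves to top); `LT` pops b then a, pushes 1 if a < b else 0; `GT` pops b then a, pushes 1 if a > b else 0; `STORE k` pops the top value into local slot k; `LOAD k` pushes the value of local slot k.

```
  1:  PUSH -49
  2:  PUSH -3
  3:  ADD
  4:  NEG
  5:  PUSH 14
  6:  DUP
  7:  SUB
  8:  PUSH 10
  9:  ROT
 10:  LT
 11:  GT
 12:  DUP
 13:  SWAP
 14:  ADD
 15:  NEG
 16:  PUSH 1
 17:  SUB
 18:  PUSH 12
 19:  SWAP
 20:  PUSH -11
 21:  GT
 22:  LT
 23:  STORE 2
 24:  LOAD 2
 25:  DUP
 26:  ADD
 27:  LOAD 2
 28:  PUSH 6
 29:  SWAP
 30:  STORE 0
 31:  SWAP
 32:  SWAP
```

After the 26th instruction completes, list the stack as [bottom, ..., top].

[0]

PUSH -49 -> -49
PUSH -3  -> -49 -3
ADD      -> -52
NEG      -> 52
PUSH 14  -> 52 14
DUP      -> 52 14 14
SUB      -> 52 0
PUSH 10  -> 52 0 10
ROT      -> 0 10 52
LT       -> 0 1
GT       -> 0
DUP      -> 0 0
SWAP     -> 0 0
ADD      -> 0
NEG      -> 0
PUSH 1   -> 0 1
SUB      -> -1
PUSH 12  -> -1 12
SWAP     -> 12 -1
PUSH -11 -> 12 -1 -11
GT       -> 12 1
LT       -> 0
STORE 2  -> (empty)
LOAD 2   -> 0
DUP      -> 0 0
ADD      -> 0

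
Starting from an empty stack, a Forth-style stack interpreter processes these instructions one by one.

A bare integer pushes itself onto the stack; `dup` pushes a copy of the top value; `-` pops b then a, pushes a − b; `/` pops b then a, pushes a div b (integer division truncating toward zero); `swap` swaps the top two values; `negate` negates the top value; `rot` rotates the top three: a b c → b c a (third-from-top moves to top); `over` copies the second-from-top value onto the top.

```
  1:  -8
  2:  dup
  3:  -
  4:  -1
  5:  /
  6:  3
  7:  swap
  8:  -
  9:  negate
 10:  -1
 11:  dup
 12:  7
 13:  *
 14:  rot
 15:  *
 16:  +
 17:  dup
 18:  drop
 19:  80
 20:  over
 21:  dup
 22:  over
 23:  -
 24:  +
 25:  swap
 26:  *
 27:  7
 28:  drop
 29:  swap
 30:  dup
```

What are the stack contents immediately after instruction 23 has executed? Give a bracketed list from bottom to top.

[20, 80, 20, 0]

-8     -> [-8]
dup    -> [-8, -8]
-      -> [0]
-1     -> [0, -1]
/      -> [0]
3      -> [0, 3]
swap   -> [3, 0]
-      -> [3]
negate -> [-3]
-1     -> [-3, -1]
dup    -> [-3, -1, -1]
7      -> [-3, -1, -1, 7]
*      -> [-3, -1, -7]
rot    -> [-1, -7, -3]
*      -> [-1, 21]
+      -> [20]
dup    -> [20, 20]
drop   -> [20]
80     -> [20, 80]
over   -> [20, 80, 20]
dup    -> [20, 80, 20, 20]
over   -> [20, 80, 20, 20, 20]
-      -> [20, 80, 20, 0]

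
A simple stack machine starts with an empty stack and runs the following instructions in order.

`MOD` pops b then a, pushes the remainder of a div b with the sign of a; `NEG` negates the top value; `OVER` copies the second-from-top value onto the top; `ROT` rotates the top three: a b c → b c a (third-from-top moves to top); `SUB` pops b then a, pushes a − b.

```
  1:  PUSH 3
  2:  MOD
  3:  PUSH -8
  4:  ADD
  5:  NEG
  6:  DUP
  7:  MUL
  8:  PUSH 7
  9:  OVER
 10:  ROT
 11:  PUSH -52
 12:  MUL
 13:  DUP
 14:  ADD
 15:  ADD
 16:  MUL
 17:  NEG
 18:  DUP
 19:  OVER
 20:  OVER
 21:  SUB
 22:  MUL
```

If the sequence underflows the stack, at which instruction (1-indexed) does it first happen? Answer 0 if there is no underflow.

PUSH 3 -> [3]
MOD  — needs 2 operands, stack has 1 → underflow

2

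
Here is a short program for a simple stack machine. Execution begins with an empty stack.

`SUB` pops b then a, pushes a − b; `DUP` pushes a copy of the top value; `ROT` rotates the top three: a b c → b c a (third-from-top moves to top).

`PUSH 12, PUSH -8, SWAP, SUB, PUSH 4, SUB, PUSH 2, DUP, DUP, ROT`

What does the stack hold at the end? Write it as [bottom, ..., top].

PUSH 12 -> [12]
PUSH -8 -> [12, -8]
SWAP    -> [-8, 12]
SUB     -> [-20]
PUSH 4  -> [-20, 4]
SUB     -> [-24]
PUSH 2  -> [-24, 2]
DUP     -> [-24, 2, 2]
DUP     -> [-24, 2, 2, 2]
ROT     -> [-24, 2, 2, 2]

[-24, 2, 2, 2]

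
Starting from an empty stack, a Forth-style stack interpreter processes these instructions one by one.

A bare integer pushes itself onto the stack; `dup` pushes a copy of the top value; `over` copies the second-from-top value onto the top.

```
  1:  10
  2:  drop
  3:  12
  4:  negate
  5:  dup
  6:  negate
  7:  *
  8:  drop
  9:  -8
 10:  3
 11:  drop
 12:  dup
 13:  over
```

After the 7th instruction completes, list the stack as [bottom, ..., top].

[-144]

10     → [10]
drop   → []
12     → [12]
negate → [-12]
dup    → [-12, -12]
negate → [-12, 12]
*      → [-144]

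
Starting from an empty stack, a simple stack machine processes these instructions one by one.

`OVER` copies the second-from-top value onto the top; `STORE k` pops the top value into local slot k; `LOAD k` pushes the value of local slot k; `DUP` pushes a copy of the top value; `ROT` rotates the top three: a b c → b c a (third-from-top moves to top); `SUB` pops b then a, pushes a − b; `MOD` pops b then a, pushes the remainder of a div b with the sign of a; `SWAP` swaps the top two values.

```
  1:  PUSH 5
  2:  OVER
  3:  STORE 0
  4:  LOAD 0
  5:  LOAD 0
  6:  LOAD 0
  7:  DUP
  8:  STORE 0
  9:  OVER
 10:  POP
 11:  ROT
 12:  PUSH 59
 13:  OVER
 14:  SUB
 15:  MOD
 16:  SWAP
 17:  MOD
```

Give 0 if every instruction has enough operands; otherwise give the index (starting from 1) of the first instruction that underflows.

PUSH 5 : 5
OVER  — needs 2 operands, stack has 1 → underflow

2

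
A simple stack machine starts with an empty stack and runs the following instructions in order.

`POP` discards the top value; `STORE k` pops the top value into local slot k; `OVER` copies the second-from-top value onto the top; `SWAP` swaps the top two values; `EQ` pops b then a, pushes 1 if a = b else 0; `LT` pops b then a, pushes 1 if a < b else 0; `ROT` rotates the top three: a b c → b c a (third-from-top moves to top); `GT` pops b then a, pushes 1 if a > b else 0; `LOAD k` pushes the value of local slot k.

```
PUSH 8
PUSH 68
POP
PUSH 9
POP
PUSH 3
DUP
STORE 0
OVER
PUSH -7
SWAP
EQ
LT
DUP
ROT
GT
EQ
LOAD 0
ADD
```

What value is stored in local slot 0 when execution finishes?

PUSH 8  : [8]
PUSH 68 : [8, 68]
POP     : [8]
PUSH 9  : [8, 9]
POP     : [8]
PUSH 3  : [8, 3]
DUP     : [8, 3, 3]
STORE 0 : [8, 3]
OVER    : [8, 3, 8]
PUSH -7 : [8, 3, 8, -7]
SWAP    : [8, 3, -7, 8]
EQ      : [8, 3, 0]
LT      : [8, 0]
DUP     : [8, 0, 0]
ROT     : [0, 0, 8]
GT      : [0, 0]
EQ      : [1]
LOAD 0  : [1, 3]
ADD     : [4]

3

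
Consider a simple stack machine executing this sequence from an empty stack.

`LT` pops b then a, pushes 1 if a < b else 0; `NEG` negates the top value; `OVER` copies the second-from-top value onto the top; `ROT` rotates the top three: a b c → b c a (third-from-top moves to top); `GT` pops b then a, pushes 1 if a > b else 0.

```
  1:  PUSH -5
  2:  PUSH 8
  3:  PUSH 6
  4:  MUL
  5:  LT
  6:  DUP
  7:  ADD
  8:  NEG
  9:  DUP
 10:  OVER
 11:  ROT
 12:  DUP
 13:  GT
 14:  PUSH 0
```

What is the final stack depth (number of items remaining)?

4

PUSH -5 : -5
PUSH 8  : -5 8
PUSH 6  : -5 8 6
MUL     : -5 48
LT      : 1
DUP     : 1 1
ADD     : 2
NEG     : -2
DUP     : -2 -2
OVER    : -2 -2 -2
ROT     : -2 -2 -2
DUP     : -2 -2 -2 -2
GT      : -2 -2 0
PUSH 0  : -2 -2 0 0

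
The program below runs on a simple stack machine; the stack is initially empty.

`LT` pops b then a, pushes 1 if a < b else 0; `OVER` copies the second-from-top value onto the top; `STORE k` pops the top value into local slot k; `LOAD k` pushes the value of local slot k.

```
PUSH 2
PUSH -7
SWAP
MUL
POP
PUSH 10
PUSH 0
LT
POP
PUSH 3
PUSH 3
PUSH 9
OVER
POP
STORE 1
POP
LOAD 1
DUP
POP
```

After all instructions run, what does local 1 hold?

9

PUSH 2   [2]
PUSH -7  [2, -7]
SWAP     [-7, 2]
MUL      [-14]
POP      []
PUSH 10  [10]
PUSH 0   [10, 0]
LT       [0]
POP      []
PUSH 3   [3]
PUSH 3   [3, 3]
PUSH 9   [3, 3, 9]
OVER     [3, 3, 9, 3]
POP      [3, 3, 9]
STORE 1  [3, 3]
POP      [3]
LOAD 1   [3, 9]
DUP      [3, 9, 9]
POP      [3, 9]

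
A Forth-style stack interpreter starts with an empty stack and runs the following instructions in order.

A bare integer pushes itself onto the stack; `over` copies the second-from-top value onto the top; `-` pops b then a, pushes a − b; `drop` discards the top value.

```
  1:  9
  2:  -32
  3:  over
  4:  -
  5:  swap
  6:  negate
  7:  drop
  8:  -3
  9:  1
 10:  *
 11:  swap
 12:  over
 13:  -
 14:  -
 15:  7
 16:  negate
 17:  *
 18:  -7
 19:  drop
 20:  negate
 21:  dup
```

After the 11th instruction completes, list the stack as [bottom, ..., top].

[-3, -41]

9       9
-32     9 -32
over    9 -32 9
-       9 -41
swap    -41 9
negate  -41 -9
drop    -41
-3      -41 -3
1       -41 -3 1
*       -41 -3
swap    -3 -41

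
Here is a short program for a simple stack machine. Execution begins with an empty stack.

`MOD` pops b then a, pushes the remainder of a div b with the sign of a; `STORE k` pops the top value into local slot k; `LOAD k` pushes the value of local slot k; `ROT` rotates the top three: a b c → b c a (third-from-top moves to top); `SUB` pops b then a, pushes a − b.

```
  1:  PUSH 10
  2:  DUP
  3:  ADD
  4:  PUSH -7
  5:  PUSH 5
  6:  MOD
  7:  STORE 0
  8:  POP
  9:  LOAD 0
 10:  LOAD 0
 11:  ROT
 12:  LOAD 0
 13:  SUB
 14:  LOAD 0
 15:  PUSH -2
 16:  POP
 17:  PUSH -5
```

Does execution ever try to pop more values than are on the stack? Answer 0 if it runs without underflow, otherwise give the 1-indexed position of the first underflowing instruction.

PUSH 10 → [10]
DUP     → [10, 10]
ADD     → [20]
PUSH -7 → [20, -7]
PUSH 5  → [20, -7, 5]
MOD     → [20, -2]
STORE 0 → [20]
POP     → []
LOAD 0  → [-2]
LOAD 0  → [-2, -2]
ROT  — needs 3 operands, stack has 2 → underflow

11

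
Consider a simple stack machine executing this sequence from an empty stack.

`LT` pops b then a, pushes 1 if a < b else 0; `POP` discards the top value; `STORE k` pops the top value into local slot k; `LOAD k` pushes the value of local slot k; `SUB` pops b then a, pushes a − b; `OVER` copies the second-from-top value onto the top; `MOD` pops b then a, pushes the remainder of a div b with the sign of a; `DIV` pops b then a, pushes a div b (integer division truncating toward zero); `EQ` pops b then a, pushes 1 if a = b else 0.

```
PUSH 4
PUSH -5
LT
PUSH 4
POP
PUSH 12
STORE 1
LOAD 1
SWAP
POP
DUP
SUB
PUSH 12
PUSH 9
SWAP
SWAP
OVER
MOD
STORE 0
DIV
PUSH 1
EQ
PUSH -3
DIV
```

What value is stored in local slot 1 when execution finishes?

PUSH 4  : [4]
PUSH -5 : [4, -5]
LT      : [0]
PUSH 4  : [0, 4]
POP     : [0]
PUSH 12 : [0, 12]
STORE 1 : [0]
LOAD 1  : [0, 12]
SWAP    : [12, 0]
POP     : [12]
DUP     : [12, 12]
SUB     : [0]
PUSH 12 : [0, 12]
PUSH 9  : [0, 12, 9]
SWAP    : [0, 9, 12]
SWAP    : [0, 12, 9]
OVER    : [0, 12, 9, 12]
MOD     : [0, 12, 9]
STORE 0 : [0, 12]
DIV     : [0]
PUSH 1  : [0, 1]
EQ      : [0]
PUSH -3 : [0, -3]
DIV     : [0]

12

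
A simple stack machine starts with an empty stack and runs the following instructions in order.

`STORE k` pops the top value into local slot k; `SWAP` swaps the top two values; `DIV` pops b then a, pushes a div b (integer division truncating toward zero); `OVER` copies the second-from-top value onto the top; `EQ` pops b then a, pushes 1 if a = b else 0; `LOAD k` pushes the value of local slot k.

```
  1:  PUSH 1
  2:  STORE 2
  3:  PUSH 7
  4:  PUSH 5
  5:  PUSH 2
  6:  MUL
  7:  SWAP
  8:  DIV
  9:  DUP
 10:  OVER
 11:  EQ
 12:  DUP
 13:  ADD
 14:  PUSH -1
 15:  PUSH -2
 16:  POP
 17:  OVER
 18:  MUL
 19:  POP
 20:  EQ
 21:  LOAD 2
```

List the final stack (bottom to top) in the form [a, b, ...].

[0, 1]

PUSH 1  -> 1
STORE 2 -> (empty)
PUSH 7  -> 7
PUSH 5  -> 7 5
PUSH 2  -> 7 5 2
MUL     -> 7 10
SWAP    -> 10 7
DIV     -> 1
DUP     -> 1 1
OVER    -> 1 1 1
EQ      -> 1 1
DUP     -> 1 1 1
ADD     -> 1 2
PUSH -1 -> 1 2 -1
PUSH -2 -> 1 2 -1 -2
POP     -> 1 2 -1
OVER    -> 1 2 -1 2
MUL     -> 1 2 -2
POP     -> 1 2
EQ      -> 0
LOAD 2  -> 0 1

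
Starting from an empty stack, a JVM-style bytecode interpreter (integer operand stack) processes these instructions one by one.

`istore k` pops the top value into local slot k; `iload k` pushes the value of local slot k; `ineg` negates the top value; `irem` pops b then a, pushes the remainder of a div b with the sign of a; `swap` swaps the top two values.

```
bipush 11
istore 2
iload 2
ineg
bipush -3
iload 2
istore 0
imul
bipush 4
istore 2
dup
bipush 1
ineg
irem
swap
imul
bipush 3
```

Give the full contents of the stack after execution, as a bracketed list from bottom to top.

bipush 11  [11]
istore 2   []
iload 2    [11]
ineg       [-11]
bipush -3  [-11, -3]
iload 2    [-11, -3, 11]
istore 0   [-11, -3]
imul       [33]
bipush 4   [33, 4]
istore 2   [33]
dup        [33, 33]
bipush 1   [33, 33, 1]
ineg       [33, 33, -1]
irem       [33, 0]
swap       [0, 33]
imul       [0]
bipush 3   [0, 3]

[0, 3]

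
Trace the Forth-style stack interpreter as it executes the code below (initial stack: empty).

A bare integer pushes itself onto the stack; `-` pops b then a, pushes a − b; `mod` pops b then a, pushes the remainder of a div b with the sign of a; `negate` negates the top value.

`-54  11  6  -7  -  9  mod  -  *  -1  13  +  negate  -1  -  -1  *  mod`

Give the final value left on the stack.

-4

-54     [-54]
11      [-54, 11]
6       [-54, 11, 6]
-7      [-54, 11, 6, -7]
-       [-54, 11, 13]
9       [-54, 11, 13, 9]
mod     [-54, 11, 4]
-       [-54, 7]
*       [-378]
-1      [-378, -1]
13      [-378, -1, 13]
+       [-378, 12]
negate  [-378, -12]
-1      [-378, -12, -1]
-       [-378, -11]
-1      [-378, -11, -1]
*       [-378, 11]
mod     [-4]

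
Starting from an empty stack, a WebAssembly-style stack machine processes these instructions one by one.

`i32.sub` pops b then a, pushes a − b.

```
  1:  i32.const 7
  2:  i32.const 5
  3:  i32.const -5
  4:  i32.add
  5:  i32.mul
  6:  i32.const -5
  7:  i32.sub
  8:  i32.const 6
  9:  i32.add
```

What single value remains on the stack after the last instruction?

11

i32.const 7  -> [7]
i32.const 5  -> [7, 5]
i32.const -5 -> [7, 5, -5]
i32.add      -> [7, 0]
i32.mul      -> [0]
i32.const -5 -> [0, -5]
i32.sub      -> [5]
i32.const 6  -> [5, 6]
i32.add      -> [11]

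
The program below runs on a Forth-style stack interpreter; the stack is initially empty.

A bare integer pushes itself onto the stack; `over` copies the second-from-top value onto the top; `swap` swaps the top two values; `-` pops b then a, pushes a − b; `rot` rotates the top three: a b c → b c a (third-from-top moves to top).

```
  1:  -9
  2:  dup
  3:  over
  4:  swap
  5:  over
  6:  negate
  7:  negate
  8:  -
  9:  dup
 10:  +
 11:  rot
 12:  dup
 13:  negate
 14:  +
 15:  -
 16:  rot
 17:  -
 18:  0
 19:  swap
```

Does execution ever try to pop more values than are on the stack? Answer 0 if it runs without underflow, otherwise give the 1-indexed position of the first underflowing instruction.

16

-9      [-9]
dup     [-9, -9]
over    [-9, -9, -9]
swap    [-9, -9, -9]
over    [-9, -9, -9, -9]
negate  [-9, -9, -9, 9]
negate  [-9, -9, -9, -9]
-       [-9, -9, 0]
dup     [-9, -9, 0, 0]
+       [-9, -9, 0]
rot     [-9, 0, -9]
dup     [-9, 0, -9, -9]
negate  [-9, 0, -9, 9]
+       [-9, 0, 0]
-       [-9, 0]
rot  — needs 3 operands, stack has 2 → underflow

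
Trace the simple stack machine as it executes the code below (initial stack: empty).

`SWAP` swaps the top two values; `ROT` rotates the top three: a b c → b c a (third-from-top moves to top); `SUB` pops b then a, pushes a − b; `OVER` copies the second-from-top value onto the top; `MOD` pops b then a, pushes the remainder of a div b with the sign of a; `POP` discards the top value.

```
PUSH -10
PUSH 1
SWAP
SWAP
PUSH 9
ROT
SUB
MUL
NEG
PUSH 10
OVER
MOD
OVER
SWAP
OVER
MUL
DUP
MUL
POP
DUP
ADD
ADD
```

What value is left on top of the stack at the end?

PUSH -10  -10
PUSH 1    -10 1
SWAP      1 -10
SWAP      -10 1
PUSH 9    -10 1 9
ROT       1 9 -10
SUB       1 19
MUL       19
NEG       -19
PUSH 10   -19 10
OVER      -19 10 -19
MOD       -19 10
OVER      -19 10 -19
SWAP      -19 -19 10
OVER      -19 -19 10 -19
MUL       -19 -19 -190
DUP       -19 -19 -190 -190
MUL       -19 -19 36100
POP       -19 -19
DUP       -19 -19 -19
ADD       -19 -38
ADD       -57

-57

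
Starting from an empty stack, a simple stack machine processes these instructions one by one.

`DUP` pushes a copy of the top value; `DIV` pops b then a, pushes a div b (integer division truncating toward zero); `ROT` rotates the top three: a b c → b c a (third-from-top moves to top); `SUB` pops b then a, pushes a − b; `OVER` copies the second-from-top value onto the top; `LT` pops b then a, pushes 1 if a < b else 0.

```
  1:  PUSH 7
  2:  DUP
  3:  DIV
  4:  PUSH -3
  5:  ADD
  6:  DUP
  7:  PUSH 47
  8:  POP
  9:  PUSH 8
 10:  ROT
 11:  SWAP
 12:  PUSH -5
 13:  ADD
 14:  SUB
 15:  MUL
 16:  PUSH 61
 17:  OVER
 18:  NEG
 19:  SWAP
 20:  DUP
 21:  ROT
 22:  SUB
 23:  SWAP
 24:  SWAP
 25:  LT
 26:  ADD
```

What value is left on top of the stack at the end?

11

PUSH 7  → [7]
DUP     → [7, 7]
DIV     → [1]
PUSH -3 → [1, -3]
ADD     → [-2]
DUP     → [-2, -2]
PUSH 47 → [-2, -2, 47]
POP     → [-2, -2]
PUSH 8  → [-2, -2, 8]
ROT     → [-2, 8, -2]
SWAP    → [-2, -2, 8]
PUSH -5 → [-2, -2, 8, -5]
ADD     → [-2, -2, 3]
SUB     → [-2, -5]
MUL     → [10]
PUSH 61 → [10, 61]
OVER    → [10, 61, 10]
NEG     → [10, 61, -10]
SWAP    → [10, -10, 61]
DUP     → [10, -10, 61, 61]
ROT     → [10, 61, 61, -10]
SUB     → [10, 61, 71]
SWAP    → [10, 71, 61]
SWAP    → [10, 61, 71]
LT      → [10, 1]
ADD     → [11]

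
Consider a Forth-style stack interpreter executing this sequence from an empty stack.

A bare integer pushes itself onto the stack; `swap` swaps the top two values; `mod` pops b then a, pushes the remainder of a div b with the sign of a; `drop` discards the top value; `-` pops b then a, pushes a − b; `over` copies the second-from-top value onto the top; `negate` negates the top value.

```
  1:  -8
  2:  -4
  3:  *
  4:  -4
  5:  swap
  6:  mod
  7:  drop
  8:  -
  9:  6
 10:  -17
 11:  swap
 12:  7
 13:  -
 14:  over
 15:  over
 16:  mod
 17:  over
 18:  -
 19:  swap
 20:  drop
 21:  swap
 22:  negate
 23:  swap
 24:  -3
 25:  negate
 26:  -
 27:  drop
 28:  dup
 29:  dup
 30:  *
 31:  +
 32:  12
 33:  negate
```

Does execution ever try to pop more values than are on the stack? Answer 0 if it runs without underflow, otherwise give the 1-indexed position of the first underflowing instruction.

-8   -> -8
-4   -> -8 -4
*    -> 32
-4   -> 32 -4
swap -> -4 32
mod  -> -4
drop -> (empty)
-  — needs 2 operands, stack has 0 → underflow

8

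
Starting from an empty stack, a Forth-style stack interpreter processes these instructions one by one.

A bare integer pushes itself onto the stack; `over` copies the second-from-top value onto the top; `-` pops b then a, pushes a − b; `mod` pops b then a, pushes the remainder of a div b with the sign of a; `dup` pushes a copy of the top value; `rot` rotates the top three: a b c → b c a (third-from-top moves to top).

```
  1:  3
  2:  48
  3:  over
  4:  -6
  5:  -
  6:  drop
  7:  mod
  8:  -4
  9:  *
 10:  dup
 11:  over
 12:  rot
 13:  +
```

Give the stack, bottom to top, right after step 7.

[3]

3    -> [3]
48   -> [3, 48]
over -> [3, 48, 3]
-6   -> [3, 48, 3, -6]
-    -> [3, 48, 9]
drop -> [3, 48]
mod  -> [3]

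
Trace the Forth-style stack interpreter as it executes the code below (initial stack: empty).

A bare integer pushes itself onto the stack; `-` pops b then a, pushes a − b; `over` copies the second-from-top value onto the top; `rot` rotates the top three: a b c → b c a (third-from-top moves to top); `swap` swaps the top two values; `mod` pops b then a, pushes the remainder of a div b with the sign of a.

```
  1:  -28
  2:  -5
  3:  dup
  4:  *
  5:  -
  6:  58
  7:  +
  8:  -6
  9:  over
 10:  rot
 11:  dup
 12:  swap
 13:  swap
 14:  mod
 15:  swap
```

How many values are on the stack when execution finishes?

-28  -> [-28]
-5   -> [-28, -5]
dup  -> [-28, -5, -5]
*    -> [-28, 25]
-    -> [-53]
58   -> [-53, 58]
+    -> [5]
-6   -> [5, -6]
over -> [5, -6, 5]
rot  -> [-6, 5, 5]
dup  -> [-6, 5, 5, 5]
swap -> [-6, 5, 5, 5]
swap -> [-6, 5, 5, 5]
mod  -> [-6, 5, 0]
swap -> [-6, 0, 5]

3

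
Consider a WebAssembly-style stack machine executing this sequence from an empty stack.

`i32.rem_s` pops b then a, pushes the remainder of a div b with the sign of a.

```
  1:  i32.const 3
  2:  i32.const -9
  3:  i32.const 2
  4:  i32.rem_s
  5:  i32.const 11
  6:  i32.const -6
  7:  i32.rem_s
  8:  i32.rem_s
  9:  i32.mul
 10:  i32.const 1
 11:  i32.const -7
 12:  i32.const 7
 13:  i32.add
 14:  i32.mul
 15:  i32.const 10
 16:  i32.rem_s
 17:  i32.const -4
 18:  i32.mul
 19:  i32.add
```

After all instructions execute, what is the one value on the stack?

-3

i32.const 3   3
i32.const -9  3 -9
i32.const 2   3 -9 2
i32.rem_s     3 -1
i32.const 11  3 -1 11
i32.const -6  3 -1 11 -6
i32.rem_s     3 -1 5
i32.rem_s     3 -1
i32.mul       -3
i32.const 1   -3 1
i32.const -7  -3 1 -7
i32.const 7   -3 1 -7 7
i32.add       -3 1 0
i32.mul       -3 0
i32.const 10  -3 0 10
i32.rem_s     -3 0
i32.const -4  -3 0 -4
i32.mul       -3 0
i32.add       -3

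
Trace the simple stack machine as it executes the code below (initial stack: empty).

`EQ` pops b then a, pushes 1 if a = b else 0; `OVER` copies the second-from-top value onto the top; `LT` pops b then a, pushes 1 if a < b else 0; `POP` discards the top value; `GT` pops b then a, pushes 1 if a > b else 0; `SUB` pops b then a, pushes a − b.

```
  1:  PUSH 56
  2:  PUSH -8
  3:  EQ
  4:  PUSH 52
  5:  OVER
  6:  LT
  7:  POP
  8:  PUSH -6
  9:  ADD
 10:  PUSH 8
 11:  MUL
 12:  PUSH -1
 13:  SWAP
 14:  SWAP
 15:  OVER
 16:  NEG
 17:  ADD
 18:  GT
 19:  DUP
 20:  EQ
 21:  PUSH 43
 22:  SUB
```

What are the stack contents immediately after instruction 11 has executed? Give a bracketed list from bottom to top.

[-48]

PUSH 56  [56]
PUSH -8  [56, -8]
EQ       [0]
PUSH 52  [0, 52]
OVER     [0, 52, 0]
LT       [0, 0]
POP      [0]
PUSH -6  [0, -6]
ADD      [-6]
PUSH 8   [-6, 8]
MUL      [-48]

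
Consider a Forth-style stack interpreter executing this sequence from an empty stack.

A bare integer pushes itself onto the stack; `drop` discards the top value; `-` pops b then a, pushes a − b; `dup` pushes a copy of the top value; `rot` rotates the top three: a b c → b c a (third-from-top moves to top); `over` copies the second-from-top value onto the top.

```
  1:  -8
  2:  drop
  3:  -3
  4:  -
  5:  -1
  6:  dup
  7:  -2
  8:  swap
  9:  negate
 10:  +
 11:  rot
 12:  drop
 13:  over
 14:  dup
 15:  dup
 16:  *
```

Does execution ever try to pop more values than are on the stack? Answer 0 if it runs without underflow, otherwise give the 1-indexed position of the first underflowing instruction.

-8    -8
drop  (empty)
-3    -3
-  — needs 2 operands, stack has 1 → underflow

4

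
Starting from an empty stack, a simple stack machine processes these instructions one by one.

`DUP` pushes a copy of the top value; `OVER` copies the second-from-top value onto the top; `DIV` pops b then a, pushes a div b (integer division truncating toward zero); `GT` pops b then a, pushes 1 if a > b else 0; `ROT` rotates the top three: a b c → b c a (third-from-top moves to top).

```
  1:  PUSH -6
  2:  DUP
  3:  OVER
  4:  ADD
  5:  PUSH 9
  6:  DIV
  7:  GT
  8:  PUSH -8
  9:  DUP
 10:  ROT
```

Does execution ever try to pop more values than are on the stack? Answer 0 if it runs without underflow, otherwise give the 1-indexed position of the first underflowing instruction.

0

PUSH -6 : [-6]
DUP     : [-6, -6]
OVER    : [-6, -6, -6]
ADD     : [-6, -12]
PUSH 9  : [-6, -12, 9]
DIV     : [-6, -1]
GT      : [0]
PUSH -8 : [0, -8]
DUP     : [0, -8, -8]
ROT     : [-8, -8, 0]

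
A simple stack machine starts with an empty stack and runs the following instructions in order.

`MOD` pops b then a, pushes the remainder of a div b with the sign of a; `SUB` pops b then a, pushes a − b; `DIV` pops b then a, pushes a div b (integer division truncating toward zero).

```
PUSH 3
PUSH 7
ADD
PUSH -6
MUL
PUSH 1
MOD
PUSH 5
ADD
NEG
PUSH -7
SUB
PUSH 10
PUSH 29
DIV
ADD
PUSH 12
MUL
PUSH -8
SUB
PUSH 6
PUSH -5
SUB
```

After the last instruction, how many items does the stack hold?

PUSH 3  → 3
PUSH 7  → 3 7
ADD     → 10
PUSH -6 → 10 -6
MUL     → -60
PUSH 1  → -60 1
MOD     → 0
PUSH 5  → 0 5
ADD     → 5
NEG     → -5
PUSH -7 → -5 -7
SUB     → 2
PUSH 10 → 2 10
PUSH 29 → 2 10 29
DIV     → 2 0
ADD     → 2
PUSH 12 → 2 12
MUL     → 24
PUSH -8 → 24 -8
SUB     → 32
PUSH 6  → 32 6
PUSH -5 → 32 6 -5
SUB     → 32 11

2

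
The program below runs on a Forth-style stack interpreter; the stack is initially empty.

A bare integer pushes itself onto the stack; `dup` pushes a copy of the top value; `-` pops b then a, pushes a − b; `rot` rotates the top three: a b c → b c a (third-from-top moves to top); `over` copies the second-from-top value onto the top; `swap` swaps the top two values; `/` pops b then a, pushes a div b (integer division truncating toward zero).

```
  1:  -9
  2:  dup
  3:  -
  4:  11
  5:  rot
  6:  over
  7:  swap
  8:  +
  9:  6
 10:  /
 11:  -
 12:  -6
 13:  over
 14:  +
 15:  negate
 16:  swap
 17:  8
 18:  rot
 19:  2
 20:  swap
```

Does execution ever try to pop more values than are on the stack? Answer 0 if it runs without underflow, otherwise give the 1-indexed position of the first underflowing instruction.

5

-9  : -9
dup : -9 -9
-   : 0
11  : 0 11
rot  — needs 3 operands, stack has 2 → underflow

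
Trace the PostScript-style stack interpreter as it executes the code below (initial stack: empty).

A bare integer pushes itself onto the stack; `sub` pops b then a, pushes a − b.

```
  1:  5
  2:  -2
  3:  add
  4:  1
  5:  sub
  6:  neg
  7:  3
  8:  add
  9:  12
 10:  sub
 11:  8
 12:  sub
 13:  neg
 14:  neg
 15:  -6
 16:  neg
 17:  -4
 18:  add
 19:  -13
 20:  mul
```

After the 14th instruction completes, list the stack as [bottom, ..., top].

[-19]

5   : [5]
-2  : [5, -2]
add : [3]
1   : [3, 1]
sub : [2]
neg : [-2]
3   : [-2, 3]
add : [1]
12  : [1, 12]
sub : [-11]
8   : [-11, 8]
sub : [-19]
neg : [19]
neg : [-19]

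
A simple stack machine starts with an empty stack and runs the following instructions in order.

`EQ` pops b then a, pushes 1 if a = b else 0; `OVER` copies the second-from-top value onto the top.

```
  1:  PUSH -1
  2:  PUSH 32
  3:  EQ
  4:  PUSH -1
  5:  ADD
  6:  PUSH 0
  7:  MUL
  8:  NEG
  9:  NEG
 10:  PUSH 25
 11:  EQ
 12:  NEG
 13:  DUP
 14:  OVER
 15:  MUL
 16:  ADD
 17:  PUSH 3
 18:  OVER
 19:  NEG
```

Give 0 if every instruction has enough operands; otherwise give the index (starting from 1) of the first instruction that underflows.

PUSH -1 -> [-1]
PUSH 32 -> [-1, 32]
EQ      -> [0]
PUSH -1 -> [0, -1]
ADD     -> [-1]
PUSH 0  -> [-1, 0]
MUL     -> [0]
NEG     -> [0]
NEG     -> [0]
PUSH 25 -> [0, 25]
EQ      -> [0]
NEG     -> [0]
DUP     -> [0, 0]
OVER    -> [0, 0, 0]
MUL     -> [0, 0]
ADD     -> [0]
PUSH 3  -> [0, 3]
OVER    -> [0, 3, 0]
NEG     -> [0, 3, 0]

0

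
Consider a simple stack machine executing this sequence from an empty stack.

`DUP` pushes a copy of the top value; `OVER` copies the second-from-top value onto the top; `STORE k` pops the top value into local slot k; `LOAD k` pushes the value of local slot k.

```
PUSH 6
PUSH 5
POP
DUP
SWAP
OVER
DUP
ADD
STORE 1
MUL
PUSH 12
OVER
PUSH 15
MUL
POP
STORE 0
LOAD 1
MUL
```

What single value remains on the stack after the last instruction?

432

PUSH 6   6
PUSH 5   6 5
POP      6
DUP      6 6
SWAP     6 6
OVER     6 6 6
DUP      6 6 6 6
ADD      6 6 12
STORE 1  6 6
MUL      36
PUSH 12  36 12
OVER     36 12 36
PUSH 15  36 12 36 15
MUL      36 12 540
POP      36 12
STORE 0  36
LOAD 1   36 12
MUL      432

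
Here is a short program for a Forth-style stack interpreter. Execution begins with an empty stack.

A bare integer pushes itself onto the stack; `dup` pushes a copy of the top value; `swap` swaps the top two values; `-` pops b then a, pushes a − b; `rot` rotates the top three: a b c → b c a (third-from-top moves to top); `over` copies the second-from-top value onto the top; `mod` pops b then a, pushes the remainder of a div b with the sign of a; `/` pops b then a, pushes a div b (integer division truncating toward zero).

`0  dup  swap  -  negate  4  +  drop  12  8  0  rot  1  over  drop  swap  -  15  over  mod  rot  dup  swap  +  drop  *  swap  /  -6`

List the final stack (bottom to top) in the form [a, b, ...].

[-5, -6]

0      → [0]
dup    → [0, 0]
swap   → [0, 0]
-      → [0]
negate → [0]
4      → [0, 4]
+      → [4]
drop   → []
12     → [12]
8      → [12, 8]
0      → [12, 8, 0]
rot    → [8, 0, 12]
1      → [8, 0, 12, 1]
over   → [8, 0, 12, 1, 12]
drop   → [8, 0, 12, 1]
swap   → [8, 0, 1, 12]
-      → [8, 0, -11]
15     → [8, 0, -11, 15]
over   → [8, 0, -11, 15, -11]
mod    → [8, 0, -11, 4]
rot    → [8, -11, 4, 0]
dup    → [8, -11, 4, 0, 0]
swap   → [8, -11, 4, 0, 0]
+      → [8, -11, 4, 0]
drop   → [8, -11, 4]
*      → [8, -44]
swap   → [-44, 8]
/      → [-5]
-6     → [-5, -6]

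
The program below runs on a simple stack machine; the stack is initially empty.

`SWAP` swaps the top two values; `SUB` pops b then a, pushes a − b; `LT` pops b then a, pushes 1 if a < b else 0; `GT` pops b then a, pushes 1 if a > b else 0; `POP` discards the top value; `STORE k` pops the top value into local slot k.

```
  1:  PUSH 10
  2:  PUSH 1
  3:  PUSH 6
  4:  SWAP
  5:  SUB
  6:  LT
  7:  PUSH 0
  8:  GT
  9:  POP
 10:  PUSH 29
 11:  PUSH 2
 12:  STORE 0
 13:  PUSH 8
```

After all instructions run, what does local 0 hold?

2

PUSH 10 : 10
PUSH 1  : 10 1
PUSH 6  : 10 1 6
SWAP    : 10 6 1
SUB     : 10 5
LT      : 0
PUSH 0  : 0 0
GT      : 0
POP     : (empty)
PUSH 29 : 29
PUSH 2  : 29 2
STORE 0 : 29
PUSH 8  : 29 8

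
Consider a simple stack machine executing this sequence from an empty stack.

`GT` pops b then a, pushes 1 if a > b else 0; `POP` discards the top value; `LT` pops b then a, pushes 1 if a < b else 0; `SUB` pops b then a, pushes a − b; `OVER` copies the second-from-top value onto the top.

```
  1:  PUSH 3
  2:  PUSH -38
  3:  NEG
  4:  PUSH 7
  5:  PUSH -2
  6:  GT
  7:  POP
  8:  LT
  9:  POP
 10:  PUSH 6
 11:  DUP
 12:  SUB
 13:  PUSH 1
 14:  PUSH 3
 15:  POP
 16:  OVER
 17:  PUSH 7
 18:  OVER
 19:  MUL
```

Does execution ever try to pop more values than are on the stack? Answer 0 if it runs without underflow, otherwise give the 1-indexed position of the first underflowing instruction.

0

PUSH 3    3
PUSH -38  3 -38
NEG       3 38
PUSH 7    3 38 7
PUSH -2   3 38 7 -2
GT        3 38 1
POP       3 38
LT        1
POP       (empty)
PUSH 6    6
DUP       6 6
SUB       0
PUSH 1    0 1
PUSH 3    0 1 3
POP       0 1
OVER      0 1 0
PUSH 7    0 1 0 7
OVER      0 1 0 7 0
MUL       0 1 0 0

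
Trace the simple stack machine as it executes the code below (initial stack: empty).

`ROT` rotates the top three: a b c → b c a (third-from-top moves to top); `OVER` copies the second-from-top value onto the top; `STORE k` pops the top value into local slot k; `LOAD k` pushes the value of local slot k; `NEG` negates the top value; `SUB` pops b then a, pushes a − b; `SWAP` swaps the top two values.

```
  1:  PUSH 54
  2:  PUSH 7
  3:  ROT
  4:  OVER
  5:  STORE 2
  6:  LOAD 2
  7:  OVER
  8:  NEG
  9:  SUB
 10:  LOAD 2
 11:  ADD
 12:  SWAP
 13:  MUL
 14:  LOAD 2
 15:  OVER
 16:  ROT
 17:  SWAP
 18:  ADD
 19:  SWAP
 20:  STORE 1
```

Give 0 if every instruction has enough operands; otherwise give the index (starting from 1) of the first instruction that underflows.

3

PUSH 54 → [54]
PUSH 7  → [54, 7]
ROT  — needs 3 operands, stack has 2 → underflow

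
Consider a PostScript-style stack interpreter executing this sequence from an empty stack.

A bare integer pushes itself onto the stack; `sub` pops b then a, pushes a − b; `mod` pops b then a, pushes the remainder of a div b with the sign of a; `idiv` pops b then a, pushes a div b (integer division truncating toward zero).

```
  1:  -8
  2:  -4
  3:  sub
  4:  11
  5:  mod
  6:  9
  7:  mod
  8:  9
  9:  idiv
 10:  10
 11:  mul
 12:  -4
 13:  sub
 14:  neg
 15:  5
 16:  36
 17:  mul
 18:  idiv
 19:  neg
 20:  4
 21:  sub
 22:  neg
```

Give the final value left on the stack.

4

-8   → -8
-4   → -8 -4
sub  → -4
11   → -4 11
mod  → -4
9    → -4 9
mod  → -4
9    → -4 9
idiv → 0
10   → 0 10
mul  → 0
-4   → 0 -4
sub  → 4
neg  → -4
5    → -4 5
36   → -4 5 36
mul  → -4 180
idiv → 0
neg  → 0
4    → 0 4
sub  → -4
neg  → 4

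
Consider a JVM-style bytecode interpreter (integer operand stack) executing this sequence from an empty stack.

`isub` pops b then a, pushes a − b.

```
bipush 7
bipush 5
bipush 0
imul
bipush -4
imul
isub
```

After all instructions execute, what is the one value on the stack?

bipush 7  -> [7]
bipush 5  -> [7, 5]
bipush 0  -> [7, 5, 0]
imul      -> [7, 0]
bipush -4 -> [7, 0, -4]
imul      -> [7, 0]
isub      -> [7]

7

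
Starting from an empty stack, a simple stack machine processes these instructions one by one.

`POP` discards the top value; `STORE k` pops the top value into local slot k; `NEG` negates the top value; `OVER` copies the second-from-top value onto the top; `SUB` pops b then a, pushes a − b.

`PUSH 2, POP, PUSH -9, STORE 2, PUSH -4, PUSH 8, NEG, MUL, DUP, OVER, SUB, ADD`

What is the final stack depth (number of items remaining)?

PUSH 2  -> 2
POP     -> (empty)
PUSH -9 -> -9
STORE 2 -> (empty)
PUSH -4 -> -4
PUSH 8  -> -4 8
NEG     -> -4 -8
MUL     -> 32
DUP     -> 32 32
OVER    -> 32 32 32
SUB     -> 32 0
ADD     -> 32

1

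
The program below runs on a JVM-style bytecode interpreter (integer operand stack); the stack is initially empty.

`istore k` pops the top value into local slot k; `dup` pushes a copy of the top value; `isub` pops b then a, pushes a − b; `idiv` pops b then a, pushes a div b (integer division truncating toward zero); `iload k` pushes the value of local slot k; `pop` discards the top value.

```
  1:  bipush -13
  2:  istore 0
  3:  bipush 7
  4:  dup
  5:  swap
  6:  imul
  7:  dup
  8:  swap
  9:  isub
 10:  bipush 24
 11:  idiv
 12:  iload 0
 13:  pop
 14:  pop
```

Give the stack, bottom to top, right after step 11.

bipush -13 -> -13
istore 0   -> (empty)
bipush 7   -> 7
dup        -> 7 7
swap       -> 7 7
imul       -> 49
dup        -> 49 49
swap       -> 49 49
isub       -> 0
bipush 24  -> 0 24
idiv       -> 0

[0]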